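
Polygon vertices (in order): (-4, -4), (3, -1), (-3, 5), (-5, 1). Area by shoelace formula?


Shoelace sum: ((-4)*(-1) - 3*(-4)) + (3*5 - (-3)*(-1)) + ((-3)*1 - (-5)*5) + ((-5)*(-4) - (-4)*1)
= 74
Area = |74|/2 = 37

37


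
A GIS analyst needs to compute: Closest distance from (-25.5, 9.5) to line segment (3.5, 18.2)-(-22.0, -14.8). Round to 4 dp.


Project P onto AB: t = 0.5903 (clamped to [0,1])
Closest point on segment: (-11.5515, -1.2784)
Distance: 17.6277

17.6277


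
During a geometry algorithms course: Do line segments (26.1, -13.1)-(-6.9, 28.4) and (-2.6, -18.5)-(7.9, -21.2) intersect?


Cross products: d1=134.19, d2=480.84, d3=1369.25, d4=1022.6
d1*d2 < 0 and d3*d4 < 0? no

No, they don't intersect


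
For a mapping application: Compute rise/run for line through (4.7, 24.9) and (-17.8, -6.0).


slope = (y2-y1)/(x2-x1) = ((-6)-24.9)/((-17.8)-4.7) = (-30.9)/(-22.5) = 1.3733

1.3733


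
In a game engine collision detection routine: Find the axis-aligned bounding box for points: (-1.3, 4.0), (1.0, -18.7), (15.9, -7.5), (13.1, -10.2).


x range: [-1.3, 15.9]
y range: [-18.7, 4]
Bounding box: (-1.3,-18.7) to (15.9,4)

(-1.3,-18.7) to (15.9,4)


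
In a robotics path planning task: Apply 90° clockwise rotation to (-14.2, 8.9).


90° CW: (x,y) -> (y, -x)
(-14.2,8.9) -> (8.9, 14.2)

(8.9, 14.2)


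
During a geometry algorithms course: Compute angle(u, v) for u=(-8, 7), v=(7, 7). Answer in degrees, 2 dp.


u.v = -7, |u| = sqrt(113) = 10.6301, |v| = sqrt(98) = 9.8995
cos(theta) = u.v/(|u||v|) = -7/sqrt(11074) = -0.066519
theta = acos(-0.066519) = 93.81 degrees

93.81 degrees


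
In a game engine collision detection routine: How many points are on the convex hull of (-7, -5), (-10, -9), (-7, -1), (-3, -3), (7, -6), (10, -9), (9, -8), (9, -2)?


Convex hull vertices (CCW): (-10, -9), (10, -9), (9, -2), (-7, -1)
Count = 4

4


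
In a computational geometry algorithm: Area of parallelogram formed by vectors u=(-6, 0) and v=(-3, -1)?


|u x v| = |(-6)*(-1) - 0*(-3)|
= |6 - 0| = 6

6


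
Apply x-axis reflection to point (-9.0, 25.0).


Reflection over x-axis: (x,y) -> (x,-y)
(-9, 25) -> (-9, -25)

(-9, -25)


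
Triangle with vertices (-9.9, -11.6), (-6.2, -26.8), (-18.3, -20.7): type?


Side lengths squared: AB^2=244.73, BC^2=183.62, CA^2=153.37
Sorted: [153.37, 183.62, 244.73]
By sides: Scalene, By angles: Acute

Scalene, Acute


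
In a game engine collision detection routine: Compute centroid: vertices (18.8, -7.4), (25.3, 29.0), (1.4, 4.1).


Centroid = ((x_A+x_B+x_C)/3, (y_A+y_B+y_C)/3)
= ((18.8+25.3+1.4)/3, ((-7.4)+29+4.1)/3)
= (15.1667, 8.5667)

(15.1667, 8.5667)


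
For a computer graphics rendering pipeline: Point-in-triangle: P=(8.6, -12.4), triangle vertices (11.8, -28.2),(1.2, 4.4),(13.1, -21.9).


Cross products: AB x AP = -63.16, BC x BP = -5.3, CA x CP = -40.7
All same sign? yes

Yes, inside


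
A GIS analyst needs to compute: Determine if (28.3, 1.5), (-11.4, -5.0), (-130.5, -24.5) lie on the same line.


Cross product: ((-11.4)-28.3)*((-24.5)-1.5) - ((-5)-1.5)*((-130.5)-28.3)
= 0

Yes, collinear


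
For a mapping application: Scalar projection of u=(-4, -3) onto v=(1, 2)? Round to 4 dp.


u.v = -10, |v| = sqrt(5) = 2.2361
Scalar projection = u.v / |v| = -10 / sqrt(5) = -4.4721

-4.4721


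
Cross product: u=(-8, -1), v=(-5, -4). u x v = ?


u x v = u_x*v_y - u_y*v_x = (-8)*(-4) - (-1)*(-5)
= 32 - 5 = 27

27


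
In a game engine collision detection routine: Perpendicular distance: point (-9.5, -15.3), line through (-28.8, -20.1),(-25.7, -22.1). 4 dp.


|cross product| = 53.48
|line direction| = sqrt(13.61) = 3.6892
Distance = 53.48/sqrt(13.61) = 14.4965

14.4965


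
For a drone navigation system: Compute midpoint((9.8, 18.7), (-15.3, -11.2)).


M = ((9.8+(-15.3))/2, (18.7+(-11.2))/2)
= (-2.75, 3.75)

(-2.75, 3.75)


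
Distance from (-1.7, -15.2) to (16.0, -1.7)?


dx=17.7, dy=13.5
d^2 = 17.7^2 + 13.5^2 = 495.54
d = sqrt(495.54) = 22.2607

22.2607


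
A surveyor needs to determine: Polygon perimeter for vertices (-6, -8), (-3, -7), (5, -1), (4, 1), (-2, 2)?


Sides: (-6, -8)->(-3, -7): sqrt(10) = 3.162278, (-3, -7)->(5, -1): sqrt(100) = 10, (5, -1)->(4, 1): sqrt(5) = 2.236068, (4, 1)->(-2, 2): sqrt(37) = 6.082763, (-2, 2)->(-6, -8): sqrt(116) = 10.77033
Sum = 32.251439
Perimeter = 32.2514

32.2514


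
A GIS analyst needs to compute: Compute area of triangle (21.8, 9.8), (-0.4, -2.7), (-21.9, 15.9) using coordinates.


Area = |x_A(y_B-y_C) + x_B(y_C-y_A) + x_C(y_A-y_B)|/2
= |(-405.48) + (-2.44) + (-273.75)|/2
= 681.67/2 = 340.835

340.835


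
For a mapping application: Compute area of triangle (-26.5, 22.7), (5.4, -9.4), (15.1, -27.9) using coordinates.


Area = |x_A(y_B-y_C) + x_B(y_C-y_A) + x_C(y_A-y_B)|/2
= |(-490.25) + (-273.24) + 484.71|/2
= 278.78/2 = 139.39

139.39


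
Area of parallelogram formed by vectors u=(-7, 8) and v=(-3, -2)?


|u x v| = |(-7)*(-2) - 8*(-3)|
= |14 - (-24)| = 38

38


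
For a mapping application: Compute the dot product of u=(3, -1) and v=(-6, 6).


u . v = u_x*v_x + u_y*v_y = 3*(-6) + (-1)*6
= (-18) + (-6) = -24

-24


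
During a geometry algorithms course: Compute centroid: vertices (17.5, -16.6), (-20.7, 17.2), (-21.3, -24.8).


Centroid = ((x_A+x_B+x_C)/3, (y_A+y_B+y_C)/3)
= ((17.5+(-20.7)+(-21.3))/3, ((-16.6)+17.2+(-24.8))/3)
= (-8.1667, -8.0667)

(-8.1667, -8.0667)


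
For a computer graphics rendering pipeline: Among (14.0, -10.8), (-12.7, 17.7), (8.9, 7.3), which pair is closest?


d(P0,P1) = 39.053, d(P0,P2) = 18.8048, d(P1,P2) = 23.9733
Closest: P0 and P2

Closest pair: (14.0, -10.8) and (8.9, 7.3), distance = 18.8048


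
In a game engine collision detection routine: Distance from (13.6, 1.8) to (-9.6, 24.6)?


dx=-23.2, dy=22.8
d^2 = (-23.2)^2 + 22.8^2 = 1058.08
d = sqrt(1058.08) = 32.5281

32.5281


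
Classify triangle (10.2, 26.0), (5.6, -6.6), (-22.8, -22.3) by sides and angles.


Side lengths squared: AB^2=1083.92, BC^2=1053.05, CA^2=3421.89
Sorted: [1053.05, 1083.92, 3421.89]
By sides: Scalene, By angles: Obtuse

Scalene, Obtuse


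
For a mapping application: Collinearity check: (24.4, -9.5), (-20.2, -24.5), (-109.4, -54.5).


Cross product: ((-20.2)-24.4)*((-54.5)-(-9.5)) - ((-24.5)-(-9.5))*((-109.4)-24.4)
= 0

Yes, collinear


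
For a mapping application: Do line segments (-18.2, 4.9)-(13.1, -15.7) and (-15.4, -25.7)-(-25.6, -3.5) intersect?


Cross products: d1=-249.96, d2=-734.7, d3=-900.1, d4=-415.36
d1*d2 < 0 and d3*d4 < 0? no

No, they don't intersect


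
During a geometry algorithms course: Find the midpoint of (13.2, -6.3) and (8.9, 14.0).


M = ((13.2+8.9)/2, ((-6.3)+14)/2)
= (11.05, 3.85)

(11.05, 3.85)


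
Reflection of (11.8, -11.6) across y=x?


Reflection over y=x: (x,y) -> (y,x)
(11.8, -11.6) -> (-11.6, 11.8)

(-11.6, 11.8)


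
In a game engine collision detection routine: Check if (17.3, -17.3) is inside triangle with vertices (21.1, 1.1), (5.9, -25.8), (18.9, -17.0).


Cross products: AB x AP = 177.46, BC x BP = 10.18, CA x CP = 28.3
All same sign? yes

Yes, inside


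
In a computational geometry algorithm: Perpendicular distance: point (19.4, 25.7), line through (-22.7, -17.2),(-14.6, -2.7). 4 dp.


|cross product| = 262.96
|line direction| = sqrt(275.86) = 16.609
Distance = 262.96/sqrt(275.86) = 15.8323

15.8323


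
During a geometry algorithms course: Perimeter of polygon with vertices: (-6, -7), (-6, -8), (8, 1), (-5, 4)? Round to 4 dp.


Sides: (-6, -7)->(-6, -8): sqrt(1) = 1, (-6, -8)->(8, 1): sqrt(277) = 16.643317, (8, 1)->(-5, 4): sqrt(178) = 13.341664, (-5, 4)->(-6, -7): sqrt(122) = 11.045361
Sum = 42.030342
Perimeter = 42.0303

42.0303


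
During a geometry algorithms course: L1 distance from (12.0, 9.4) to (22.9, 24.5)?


|12-22.9| + |9.4-24.5| = 10.9 + 15.1 = 26

26


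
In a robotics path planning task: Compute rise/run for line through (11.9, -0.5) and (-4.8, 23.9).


slope = (y2-y1)/(x2-x1) = (23.9-(-0.5))/((-4.8)-11.9) = 24.4/(-16.7) = -1.4611

-1.4611


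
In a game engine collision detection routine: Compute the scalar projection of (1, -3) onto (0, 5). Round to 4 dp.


u.v = -15, |v| = sqrt(25) = 5
Scalar projection = u.v / |v| = -15 / sqrt(25) = -3

-3


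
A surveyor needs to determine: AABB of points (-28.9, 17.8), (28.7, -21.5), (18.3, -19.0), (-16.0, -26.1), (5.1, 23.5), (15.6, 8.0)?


x range: [-28.9, 28.7]
y range: [-26.1, 23.5]
Bounding box: (-28.9,-26.1) to (28.7,23.5)

(-28.9,-26.1) to (28.7,23.5)


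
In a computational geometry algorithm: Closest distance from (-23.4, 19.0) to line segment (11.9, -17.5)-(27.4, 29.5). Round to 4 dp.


Project P onto AB: t = 0.477 (clamped to [0,1])
Closest point on segment: (19.2939, 4.9201)
Distance: 44.9556

44.9556


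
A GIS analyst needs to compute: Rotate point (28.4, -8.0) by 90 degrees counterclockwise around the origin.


90° CCW: (x,y) -> (-y, x)
(28.4,-8) -> (8, 28.4)

(8, 28.4)


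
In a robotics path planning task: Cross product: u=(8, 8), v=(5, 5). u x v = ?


u x v = u_x*v_y - u_y*v_x = 8*5 - 8*5
= 40 - 40 = 0

0


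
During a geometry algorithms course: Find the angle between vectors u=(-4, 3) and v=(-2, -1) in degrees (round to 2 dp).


u.v = 5, |u| = sqrt(25) = 5, |v| = sqrt(5) = 2.2361
cos(theta) = u.v/(|u||v|) = 5/sqrt(125) = 0.447214
theta = acos(0.447214) = 63.43 degrees

63.43 degrees


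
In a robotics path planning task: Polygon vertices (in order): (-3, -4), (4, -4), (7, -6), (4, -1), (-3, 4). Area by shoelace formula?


Shoelace sum: ((-3)*(-4) - 4*(-4)) + (4*(-6) - 7*(-4)) + (7*(-1) - 4*(-6)) + (4*4 - (-3)*(-1)) + ((-3)*(-4) - (-3)*4)
= 86
Area = |86|/2 = 43

43


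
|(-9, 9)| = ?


|u| = sqrt((-9)^2 + 9^2) = sqrt(162) = 12.7279

12.7279


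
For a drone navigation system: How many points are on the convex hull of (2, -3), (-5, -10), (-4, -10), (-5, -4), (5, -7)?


Convex hull vertices (CCW): (-5, -10), (-4, -10), (5, -7), (2, -3), (-5, -4)
Count = 5

5


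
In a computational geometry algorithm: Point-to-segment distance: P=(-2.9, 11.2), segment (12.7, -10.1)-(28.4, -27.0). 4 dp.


Project P onto AB: t = 0 (clamped to [0,1])
Closest point on segment: (12.7, -10.1)
Distance: 26.4017

26.4017


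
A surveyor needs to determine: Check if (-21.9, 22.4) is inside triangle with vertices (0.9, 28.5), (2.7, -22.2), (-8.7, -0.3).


Cross products: AB x AP = -1166.94, BC x BP = 30.3, CA x CP = 598.08
All same sign? no

No, outside


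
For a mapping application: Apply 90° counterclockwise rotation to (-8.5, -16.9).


90° CCW: (x,y) -> (-y, x)
(-8.5,-16.9) -> (16.9, -8.5)

(16.9, -8.5)


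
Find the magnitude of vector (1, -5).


|u| = sqrt(1^2 + (-5)^2) = sqrt(26) = 5.099

5.099


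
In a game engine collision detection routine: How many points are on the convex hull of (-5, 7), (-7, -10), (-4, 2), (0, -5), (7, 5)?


Convex hull vertices (CCW): (-7, -10), (0, -5), (7, 5), (-5, 7)
Count = 4

4


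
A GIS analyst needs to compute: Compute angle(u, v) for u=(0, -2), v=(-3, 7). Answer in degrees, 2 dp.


u.v = -14, |u| = sqrt(4) = 2, |v| = sqrt(58) = 7.6158
cos(theta) = u.v/(|u||v|) = -14/sqrt(232) = -0.919145
theta = acos(-0.919145) = 156.8 degrees

156.8 degrees


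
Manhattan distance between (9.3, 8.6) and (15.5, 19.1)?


|9.3-15.5| + |8.6-19.1| = 6.2 + 10.5 = 16.7

16.7


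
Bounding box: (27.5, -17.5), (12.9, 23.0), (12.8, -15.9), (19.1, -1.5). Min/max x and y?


x range: [12.8, 27.5]
y range: [-17.5, 23]
Bounding box: (12.8,-17.5) to (27.5,23)

(12.8,-17.5) to (27.5,23)


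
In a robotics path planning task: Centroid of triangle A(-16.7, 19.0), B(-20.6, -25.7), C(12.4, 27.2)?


Centroid = ((x_A+x_B+x_C)/3, (y_A+y_B+y_C)/3)
= (((-16.7)+(-20.6)+12.4)/3, (19+(-25.7)+27.2)/3)
= (-8.3, 6.8333)

(-8.3, 6.8333)


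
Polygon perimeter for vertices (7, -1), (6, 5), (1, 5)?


Sides: (7, -1)->(6, 5): sqrt(37) = 6.082763, (6, 5)->(1, 5): sqrt(25) = 5, (1, 5)->(7, -1): sqrt(72) = 8.485281
Sum = 19.568044
Perimeter = 19.568

19.568


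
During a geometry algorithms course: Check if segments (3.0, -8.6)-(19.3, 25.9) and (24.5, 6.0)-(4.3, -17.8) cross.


Cross products: d1=-216.78, d2=-525.74, d3=-503.77, d4=-194.81
d1*d2 < 0 and d3*d4 < 0? no

No, they don't intersect


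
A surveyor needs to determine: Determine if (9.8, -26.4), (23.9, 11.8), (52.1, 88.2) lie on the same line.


Cross product: (23.9-9.8)*(88.2-(-26.4)) - (11.8-(-26.4))*(52.1-9.8)
= 0

Yes, collinear


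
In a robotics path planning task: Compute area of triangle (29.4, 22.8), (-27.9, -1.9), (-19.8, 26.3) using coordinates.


Area = |x_A(y_B-y_C) + x_B(y_C-y_A) + x_C(y_A-y_B)|/2
= |(-829.08) + (-97.65) + (-489.06)|/2
= 1415.79/2 = 707.895

707.895


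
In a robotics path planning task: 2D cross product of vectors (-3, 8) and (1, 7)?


u x v = u_x*v_y - u_y*v_x = (-3)*7 - 8*1
= (-21) - 8 = -29

-29


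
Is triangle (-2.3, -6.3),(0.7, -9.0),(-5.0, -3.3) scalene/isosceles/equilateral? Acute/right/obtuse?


Side lengths squared: AB^2=16.29, BC^2=64.98, CA^2=16.29
Sorted: [16.29, 16.29, 64.98]
By sides: Isosceles, By angles: Obtuse

Isosceles, Obtuse


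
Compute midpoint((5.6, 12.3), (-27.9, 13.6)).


M = ((5.6+(-27.9))/2, (12.3+13.6)/2)
= (-11.15, 12.95)

(-11.15, 12.95)


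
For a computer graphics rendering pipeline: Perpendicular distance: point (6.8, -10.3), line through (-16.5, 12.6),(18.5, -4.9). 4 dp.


|cross product| = 393.75
|line direction| = sqrt(1531.25) = 39.1312
Distance = 393.75/sqrt(1531.25) = 10.0623

10.0623


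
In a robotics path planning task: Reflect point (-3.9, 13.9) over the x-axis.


Reflection over x-axis: (x,y) -> (x,-y)
(-3.9, 13.9) -> (-3.9, -13.9)

(-3.9, -13.9)


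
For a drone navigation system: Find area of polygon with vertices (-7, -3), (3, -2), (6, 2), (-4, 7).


Shoelace sum: ((-7)*(-2) - 3*(-3)) + (3*2 - 6*(-2)) + (6*7 - (-4)*2) + ((-4)*(-3) - (-7)*7)
= 152
Area = |152|/2 = 76

76


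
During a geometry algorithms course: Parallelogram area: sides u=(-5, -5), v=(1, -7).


|u x v| = |(-5)*(-7) - (-5)*1|
= |35 - (-5)| = 40

40


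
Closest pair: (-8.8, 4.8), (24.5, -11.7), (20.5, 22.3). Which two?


d(P0,P1) = 37.1637, d(P0,P2) = 34.1283, d(P1,P2) = 34.2345
Closest: P0 and P2

Closest pair: (-8.8, 4.8) and (20.5, 22.3), distance = 34.1283


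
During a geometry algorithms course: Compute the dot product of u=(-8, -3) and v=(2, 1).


u . v = u_x*v_x + u_y*v_y = (-8)*2 + (-3)*1
= (-16) + (-3) = -19

-19


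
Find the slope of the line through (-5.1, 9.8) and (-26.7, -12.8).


slope = (y2-y1)/(x2-x1) = ((-12.8)-9.8)/((-26.7)-(-5.1)) = (-22.6)/(-21.6) = 1.0463

1.0463


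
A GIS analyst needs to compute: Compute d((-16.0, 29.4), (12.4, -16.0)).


dx=28.4, dy=-45.4
d^2 = 28.4^2 + (-45.4)^2 = 2867.72
d = sqrt(2867.72) = 53.5511

53.5511


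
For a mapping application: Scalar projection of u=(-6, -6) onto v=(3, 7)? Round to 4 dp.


u.v = -60, |v| = sqrt(58) = 7.6158
Scalar projection = u.v / |v| = -60 / sqrt(58) = -7.8784

-7.8784


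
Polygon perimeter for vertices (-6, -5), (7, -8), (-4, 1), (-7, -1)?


Sides: (-6, -5)->(7, -8): sqrt(178) = 13.341664, (7, -8)->(-4, 1): sqrt(202) = 14.21267, (-4, 1)->(-7, -1): sqrt(13) = 3.605551, (-7, -1)->(-6, -5): sqrt(17) = 4.123106
Sum = 35.282991
Perimeter = 35.283

35.283


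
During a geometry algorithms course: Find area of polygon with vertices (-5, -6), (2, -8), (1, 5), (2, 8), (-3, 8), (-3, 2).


Shoelace sum: ((-5)*(-8) - 2*(-6)) + (2*5 - 1*(-8)) + (1*8 - 2*5) + (2*8 - (-3)*8) + ((-3)*2 - (-3)*8) + ((-3)*(-6) - (-5)*2)
= 154
Area = |154|/2 = 77

77


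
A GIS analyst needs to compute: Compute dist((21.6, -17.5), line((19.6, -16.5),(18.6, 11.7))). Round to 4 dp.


|cross product| = 55.4
|line direction| = sqrt(796.24) = 28.2177
Distance = 55.4/sqrt(796.24) = 1.9633

1.9633


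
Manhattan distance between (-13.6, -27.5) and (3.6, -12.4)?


|(-13.6)-3.6| + |(-27.5)-(-12.4)| = 17.2 + 15.1 = 32.3

32.3


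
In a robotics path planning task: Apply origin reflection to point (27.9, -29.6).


Reflection over origin: (x,y) -> (-x,-y)
(27.9, -29.6) -> (-27.9, 29.6)

(-27.9, 29.6)


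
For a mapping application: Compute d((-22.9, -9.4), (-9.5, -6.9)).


dx=13.4, dy=2.5
d^2 = 13.4^2 + 2.5^2 = 185.81
d = sqrt(185.81) = 13.6312

13.6312


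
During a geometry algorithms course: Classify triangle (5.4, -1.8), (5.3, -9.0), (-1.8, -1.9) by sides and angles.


Side lengths squared: AB^2=51.85, BC^2=100.82, CA^2=51.85
Sorted: [51.85, 51.85, 100.82]
By sides: Isosceles, By angles: Acute

Isosceles, Acute


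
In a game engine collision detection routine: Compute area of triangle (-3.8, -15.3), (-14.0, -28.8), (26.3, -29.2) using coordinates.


Area = |x_A(y_B-y_C) + x_B(y_C-y_A) + x_C(y_A-y_B)|/2
= |(-1.52) + 194.6 + 355.05|/2
= 548.13/2 = 274.065

274.065


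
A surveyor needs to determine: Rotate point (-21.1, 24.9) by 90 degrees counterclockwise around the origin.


90° CCW: (x,y) -> (-y, x)
(-21.1,24.9) -> (-24.9, -21.1)

(-24.9, -21.1)


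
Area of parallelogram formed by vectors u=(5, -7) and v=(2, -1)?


|u x v| = |5*(-1) - (-7)*2|
= |(-5) - (-14)| = 9

9


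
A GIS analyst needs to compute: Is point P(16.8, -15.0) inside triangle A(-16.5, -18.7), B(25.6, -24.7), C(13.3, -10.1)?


Cross products: AB x AP = 355.57, BC x BP = 9.17, CA x CP = 176.12
All same sign? yes

Yes, inside


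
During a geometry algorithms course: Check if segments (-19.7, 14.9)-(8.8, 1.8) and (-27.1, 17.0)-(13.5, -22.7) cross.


Cross products: d1=208.52, d2=808.11, d3=-37.09, d4=-636.68
d1*d2 < 0 and d3*d4 < 0? no

No, they don't intersect


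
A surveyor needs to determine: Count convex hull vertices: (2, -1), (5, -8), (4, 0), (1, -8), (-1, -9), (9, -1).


Convex hull vertices (CCW): (-1, -9), (5, -8), (9, -1), (4, 0), (2, -1)
Count = 5

5


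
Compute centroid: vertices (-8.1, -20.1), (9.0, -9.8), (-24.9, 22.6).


Centroid = ((x_A+x_B+x_C)/3, (y_A+y_B+y_C)/3)
= (((-8.1)+9+(-24.9))/3, ((-20.1)+(-9.8)+22.6)/3)
= (-8, -2.4333)

(-8, -2.4333)


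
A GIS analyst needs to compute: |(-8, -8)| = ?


|u| = sqrt((-8)^2 + (-8)^2) = sqrt(128) = 11.3137

11.3137


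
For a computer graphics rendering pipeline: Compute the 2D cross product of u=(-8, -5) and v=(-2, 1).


u x v = u_x*v_y - u_y*v_x = (-8)*1 - (-5)*(-2)
= (-8) - 10 = -18

-18


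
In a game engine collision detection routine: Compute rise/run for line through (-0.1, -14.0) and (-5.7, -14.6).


slope = (y2-y1)/(x2-x1) = ((-14.6)-(-14))/((-5.7)-(-0.1)) = (-0.6)/(-5.6) = 0.1071

0.1071


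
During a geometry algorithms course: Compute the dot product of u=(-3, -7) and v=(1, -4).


u . v = u_x*v_x + u_y*v_y = (-3)*1 + (-7)*(-4)
= (-3) + 28 = 25

25


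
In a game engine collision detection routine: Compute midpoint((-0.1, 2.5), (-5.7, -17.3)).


M = (((-0.1)+(-5.7))/2, (2.5+(-17.3))/2)
= (-2.9, -7.4)

(-2.9, -7.4)


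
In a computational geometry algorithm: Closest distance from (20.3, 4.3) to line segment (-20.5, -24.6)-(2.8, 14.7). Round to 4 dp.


Project P onto AB: t = 0.9995 (clamped to [0,1])
Closest point on segment: (2.7892, 14.6817)
Distance: 20.3571

20.3571


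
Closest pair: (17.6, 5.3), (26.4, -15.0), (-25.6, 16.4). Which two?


d(P0,P1) = 22.1253, d(P0,P2) = 44.6033, d(P1,P2) = 60.745
Closest: P0 and P1

Closest pair: (17.6, 5.3) and (26.4, -15.0), distance = 22.1253


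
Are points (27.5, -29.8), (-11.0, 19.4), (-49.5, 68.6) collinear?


Cross product: ((-11)-27.5)*(68.6-(-29.8)) - (19.4-(-29.8))*((-49.5)-27.5)
= 0

Yes, collinear


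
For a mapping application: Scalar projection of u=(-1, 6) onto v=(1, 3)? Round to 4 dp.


u.v = 17, |v| = sqrt(10) = 3.1623
Scalar projection = u.v / |v| = 17 / sqrt(10) = 5.3759

5.3759


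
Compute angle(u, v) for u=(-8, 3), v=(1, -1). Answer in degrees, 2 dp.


u.v = -11, |u| = sqrt(73) = 8.544, |v| = sqrt(2) = 1.4142
cos(theta) = u.v/(|u||v|) = -11/sqrt(146) = -0.910366
theta = acos(-0.910366) = 155.56 degrees

155.56 degrees


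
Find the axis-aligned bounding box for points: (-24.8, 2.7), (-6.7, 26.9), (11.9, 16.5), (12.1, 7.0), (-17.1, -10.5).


x range: [-24.8, 12.1]
y range: [-10.5, 26.9]
Bounding box: (-24.8,-10.5) to (12.1,26.9)

(-24.8,-10.5) to (12.1,26.9)


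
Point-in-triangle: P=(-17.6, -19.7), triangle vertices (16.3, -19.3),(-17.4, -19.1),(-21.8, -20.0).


Cross products: AB x AP = 20.26, BC x BP = 2.46, CA x CP = 8.49
All same sign? yes

Yes, inside


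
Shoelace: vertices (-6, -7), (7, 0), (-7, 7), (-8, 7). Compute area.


Shoelace sum: ((-6)*0 - 7*(-7)) + (7*7 - (-7)*0) + ((-7)*7 - (-8)*7) + ((-8)*(-7) - (-6)*7)
= 203
Area = |203|/2 = 101.5

101.5


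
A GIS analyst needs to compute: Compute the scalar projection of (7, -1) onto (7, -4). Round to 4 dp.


u.v = 53, |v| = sqrt(65) = 8.0623
Scalar projection = u.v / |v| = 53 / sqrt(65) = 6.5738

6.5738


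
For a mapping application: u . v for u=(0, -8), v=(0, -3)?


u . v = u_x*v_x + u_y*v_y = 0*0 + (-8)*(-3)
= 0 + 24 = 24

24


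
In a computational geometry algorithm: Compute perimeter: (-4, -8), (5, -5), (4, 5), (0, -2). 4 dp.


Sides: (-4, -8)->(5, -5): sqrt(90) = 9.486833, (5, -5)->(4, 5): sqrt(101) = 10.049876, (4, 5)->(0, -2): sqrt(65) = 8.062258, (0, -2)->(-4, -8): sqrt(52) = 7.211103
Sum = 34.81007
Perimeter = 34.8101

34.8101


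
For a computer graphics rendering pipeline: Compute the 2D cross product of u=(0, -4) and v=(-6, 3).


u x v = u_x*v_y - u_y*v_x = 0*3 - (-4)*(-6)
= 0 - 24 = -24

-24


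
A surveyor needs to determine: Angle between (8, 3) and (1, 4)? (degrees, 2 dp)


u.v = 20, |u| = sqrt(73) = 8.544, |v| = sqrt(17) = 4.1231
cos(theta) = u.v/(|u||v|) = 20/sqrt(1241) = 0.567733
theta = acos(0.567733) = 55.41 degrees

55.41 degrees


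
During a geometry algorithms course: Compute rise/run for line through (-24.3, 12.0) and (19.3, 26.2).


slope = (y2-y1)/(x2-x1) = (26.2-12)/(19.3-(-24.3)) = 14.2/43.6 = 0.3257

0.3257


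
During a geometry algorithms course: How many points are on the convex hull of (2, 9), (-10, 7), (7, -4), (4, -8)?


Convex hull vertices (CCW): (-10, 7), (4, -8), (7, -4), (2, 9)
Count = 4

4


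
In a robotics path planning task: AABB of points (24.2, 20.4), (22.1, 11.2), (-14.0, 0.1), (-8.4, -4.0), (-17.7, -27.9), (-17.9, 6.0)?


x range: [-17.9, 24.2]
y range: [-27.9, 20.4]
Bounding box: (-17.9,-27.9) to (24.2,20.4)

(-17.9,-27.9) to (24.2,20.4)


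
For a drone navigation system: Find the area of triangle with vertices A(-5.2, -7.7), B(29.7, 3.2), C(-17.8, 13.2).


Area = |x_A(y_B-y_C) + x_B(y_C-y_A) + x_C(y_A-y_B)|/2
= |52 + 620.73 + 194.02|/2
= 866.75/2 = 433.375

433.375


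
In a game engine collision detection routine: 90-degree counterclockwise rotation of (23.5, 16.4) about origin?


90° CCW: (x,y) -> (-y, x)
(23.5,16.4) -> (-16.4, 23.5)

(-16.4, 23.5)


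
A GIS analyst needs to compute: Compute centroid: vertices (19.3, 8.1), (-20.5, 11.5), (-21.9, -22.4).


Centroid = ((x_A+x_B+x_C)/3, (y_A+y_B+y_C)/3)
= ((19.3+(-20.5)+(-21.9))/3, (8.1+11.5+(-22.4))/3)
= (-7.7, -0.9333)

(-7.7, -0.9333)


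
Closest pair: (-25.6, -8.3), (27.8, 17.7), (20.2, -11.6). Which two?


d(P0,P1) = 59.3933, d(P0,P2) = 45.9187, d(P1,P2) = 30.2696
Closest: P1 and P2

Closest pair: (27.8, 17.7) and (20.2, -11.6), distance = 30.2696


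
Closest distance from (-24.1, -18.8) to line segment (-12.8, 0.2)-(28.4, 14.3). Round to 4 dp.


Project P onto AB: t = 0 (clamped to [0,1])
Closest point on segment: (-12.8, 0.2)
Distance: 22.1063

22.1063


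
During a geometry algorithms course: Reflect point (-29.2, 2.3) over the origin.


Reflection over origin: (x,y) -> (-x,-y)
(-29.2, 2.3) -> (29.2, -2.3)

(29.2, -2.3)


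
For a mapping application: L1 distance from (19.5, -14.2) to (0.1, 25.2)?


|19.5-0.1| + |(-14.2)-25.2| = 19.4 + 39.4 = 58.8

58.8


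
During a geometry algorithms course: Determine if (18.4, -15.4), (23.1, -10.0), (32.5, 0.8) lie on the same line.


Cross product: (23.1-18.4)*(0.8-(-15.4)) - ((-10)-(-15.4))*(32.5-18.4)
= 0

Yes, collinear


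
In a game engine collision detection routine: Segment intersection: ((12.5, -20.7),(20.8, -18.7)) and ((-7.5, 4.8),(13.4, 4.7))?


Cross products: d1=-530.95, d2=-488.32, d3=251.65, d4=209.02
d1*d2 < 0 and d3*d4 < 0? no

No, they don't intersect


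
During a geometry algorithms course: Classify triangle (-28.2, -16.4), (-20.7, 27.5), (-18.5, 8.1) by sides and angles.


Side lengths squared: AB^2=1983.46, BC^2=381.2, CA^2=694.34
Sorted: [381.2, 694.34, 1983.46]
By sides: Scalene, By angles: Obtuse

Scalene, Obtuse


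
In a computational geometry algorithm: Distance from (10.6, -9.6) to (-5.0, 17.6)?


dx=-15.6, dy=27.2
d^2 = (-15.6)^2 + 27.2^2 = 983.2
d = sqrt(983.2) = 31.356

31.356


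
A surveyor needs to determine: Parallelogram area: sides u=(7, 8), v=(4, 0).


|u x v| = |7*0 - 8*4|
= |0 - 32| = 32

32


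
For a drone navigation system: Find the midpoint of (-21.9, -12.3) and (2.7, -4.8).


M = (((-21.9)+2.7)/2, ((-12.3)+(-4.8))/2)
= (-9.6, -8.55)

(-9.6, -8.55)


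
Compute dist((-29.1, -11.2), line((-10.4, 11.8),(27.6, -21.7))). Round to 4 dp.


|cross product| = 1500.45
|line direction| = sqrt(2566.25) = 50.6582
Distance = 1500.45/sqrt(2566.25) = 29.6191

29.6191


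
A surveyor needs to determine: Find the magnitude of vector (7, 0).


|u| = sqrt(7^2 + 0^2) = sqrt(49) = 7

7


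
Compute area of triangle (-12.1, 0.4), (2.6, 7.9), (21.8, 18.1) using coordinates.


Area = |x_A(y_B-y_C) + x_B(y_C-y_A) + x_C(y_A-y_B)|/2
= |123.42 + 46.02 + (-163.5)|/2
= 5.94/2 = 2.97

2.97


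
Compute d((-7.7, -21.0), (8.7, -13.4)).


dx=16.4, dy=7.6
d^2 = 16.4^2 + 7.6^2 = 326.72
d = sqrt(326.72) = 18.0754

18.0754


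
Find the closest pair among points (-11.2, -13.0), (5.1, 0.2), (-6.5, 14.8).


d(P0,P1) = 20.9745, d(P0,P2) = 28.1945, d(P1,P2) = 18.6473
Closest: P1 and P2

Closest pair: (5.1, 0.2) and (-6.5, 14.8), distance = 18.6473


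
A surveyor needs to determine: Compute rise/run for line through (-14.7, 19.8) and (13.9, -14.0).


slope = (y2-y1)/(x2-x1) = ((-14)-19.8)/(13.9-(-14.7)) = (-33.8)/28.6 = -1.1818

-1.1818


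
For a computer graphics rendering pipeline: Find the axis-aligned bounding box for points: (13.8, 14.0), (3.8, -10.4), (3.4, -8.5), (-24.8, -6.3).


x range: [-24.8, 13.8]
y range: [-10.4, 14]
Bounding box: (-24.8,-10.4) to (13.8,14)

(-24.8,-10.4) to (13.8,14)


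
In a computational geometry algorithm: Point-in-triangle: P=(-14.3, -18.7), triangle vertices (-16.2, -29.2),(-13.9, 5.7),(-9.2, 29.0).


Cross products: AB x AP = -42.16, BC x BP = -105.36, CA x CP = 37.08
All same sign? no

No, outside


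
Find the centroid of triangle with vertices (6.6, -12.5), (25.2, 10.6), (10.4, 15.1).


Centroid = ((x_A+x_B+x_C)/3, (y_A+y_B+y_C)/3)
= ((6.6+25.2+10.4)/3, ((-12.5)+10.6+15.1)/3)
= (14.0667, 4.4)

(14.0667, 4.4)


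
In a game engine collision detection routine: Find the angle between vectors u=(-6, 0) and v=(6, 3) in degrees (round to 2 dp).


u.v = -36, |u| = sqrt(36) = 6, |v| = sqrt(45) = 6.7082
cos(theta) = u.v/(|u||v|) = -36/sqrt(1620) = -0.894427
theta = acos(-0.894427) = 153.43 degrees

153.43 degrees


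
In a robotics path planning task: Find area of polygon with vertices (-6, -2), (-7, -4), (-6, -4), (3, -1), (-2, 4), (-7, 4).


Shoelace sum: ((-6)*(-4) - (-7)*(-2)) + ((-7)*(-4) - (-6)*(-4)) + ((-6)*(-1) - 3*(-4)) + (3*4 - (-2)*(-1)) + ((-2)*4 - (-7)*4) + ((-7)*(-2) - (-6)*4)
= 100
Area = |100|/2 = 50

50


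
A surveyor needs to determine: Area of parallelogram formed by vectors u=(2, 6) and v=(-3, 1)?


|u x v| = |2*1 - 6*(-3)|
= |2 - (-18)| = 20

20


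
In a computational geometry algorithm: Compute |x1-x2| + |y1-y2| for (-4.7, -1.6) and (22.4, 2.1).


|(-4.7)-22.4| + |(-1.6)-2.1| = 27.1 + 3.7 = 30.8

30.8


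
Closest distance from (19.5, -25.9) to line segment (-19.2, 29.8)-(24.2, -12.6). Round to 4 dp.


Project P onto AB: t = 1 (clamped to [0,1])
Closest point on segment: (24.2, -12.6)
Distance: 14.106

14.106


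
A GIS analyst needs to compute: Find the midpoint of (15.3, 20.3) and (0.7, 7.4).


M = ((15.3+0.7)/2, (20.3+7.4)/2)
= (8, 13.85)

(8, 13.85)


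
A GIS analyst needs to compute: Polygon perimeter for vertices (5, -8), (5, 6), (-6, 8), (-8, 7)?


Sides: (5, -8)->(5, 6): sqrt(196) = 14, (5, 6)->(-6, 8): sqrt(125) = 11.18034, (-6, 8)->(-8, 7): sqrt(5) = 2.236068, (-8, 7)->(5, -8): sqrt(394) = 19.849433
Sum = 47.265841
Perimeter = 47.2658

47.2658


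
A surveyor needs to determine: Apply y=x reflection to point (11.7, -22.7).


Reflection over y=x: (x,y) -> (y,x)
(11.7, -22.7) -> (-22.7, 11.7)

(-22.7, 11.7)


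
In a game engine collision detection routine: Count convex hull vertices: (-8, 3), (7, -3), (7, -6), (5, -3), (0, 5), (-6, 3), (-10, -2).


Convex hull vertices (CCW): (-10, -2), (7, -6), (7, -3), (0, 5), (-8, 3)
Count = 5

5


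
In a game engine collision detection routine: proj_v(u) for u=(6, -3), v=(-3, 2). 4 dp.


u.v = -24, |v| = sqrt(13) = 3.6056
Scalar projection = u.v / |v| = -24 / sqrt(13) = -6.6564

-6.6564


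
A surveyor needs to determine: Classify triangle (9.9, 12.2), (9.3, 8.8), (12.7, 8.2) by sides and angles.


Side lengths squared: AB^2=11.92, BC^2=11.92, CA^2=23.84
Sorted: [11.92, 11.92, 23.84]
By sides: Isosceles, By angles: Right

Isosceles, Right


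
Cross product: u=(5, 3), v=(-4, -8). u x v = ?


u x v = u_x*v_y - u_y*v_x = 5*(-8) - 3*(-4)
= (-40) - (-12) = -28

-28


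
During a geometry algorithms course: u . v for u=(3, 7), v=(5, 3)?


u . v = u_x*v_x + u_y*v_y = 3*5 + 7*3
= 15 + 21 = 36

36


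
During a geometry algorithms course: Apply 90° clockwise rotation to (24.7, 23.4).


90° CW: (x,y) -> (y, -x)
(24.7,23.4) -> (23.4, -24.7)

(23.4, -24.7)


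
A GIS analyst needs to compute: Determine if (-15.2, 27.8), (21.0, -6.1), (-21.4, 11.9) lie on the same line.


Cross product: (21-(-15.2))*(11.9-27.8) - ((-6.1)-27.8)*((-21.4)-(-15.2))
= -785.76

No, not collinear


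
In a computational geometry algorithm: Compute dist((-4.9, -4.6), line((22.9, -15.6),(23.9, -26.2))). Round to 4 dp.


|cross product| = 283.68
|line direction| = sqrt(113.36) = 10.6471
Distance = 283.68/sqrt(113.36) = 26.644

26.644


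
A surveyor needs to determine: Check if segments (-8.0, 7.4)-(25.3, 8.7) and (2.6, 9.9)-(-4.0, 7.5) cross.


Cross products: d1=-8.94, d2=62.4, d3=69.47, d4=-1.87
d1*d2 < 0 and d3*d4 < 0? yes

Yes, they intersect


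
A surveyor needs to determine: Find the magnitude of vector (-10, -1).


|u| = sqrt((-10)^2 + (-1)^2) = sqrt(101) = 10.0499

10.0499


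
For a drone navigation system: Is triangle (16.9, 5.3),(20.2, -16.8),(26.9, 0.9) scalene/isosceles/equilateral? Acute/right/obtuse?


Side lengths squared: AB^2=499.3, BC^2=358.18, CA^2=119.36
Sorted: [119.36, 358.18, 499.3]
By sides: Scalene, By angles: Obtuse

Scalene, Obtuse


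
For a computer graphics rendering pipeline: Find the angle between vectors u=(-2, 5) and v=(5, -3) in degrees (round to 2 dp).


u.v = -25, |u| = sqrt(29) = 5.3852, |v| = sqrt(34) = 5.831
cos(theta) = u.v/(|u||v|) = -25/sqrt(986) = -0.796162
theta = acos(-0.796162) = 142.77 degrees

142.77 degrees


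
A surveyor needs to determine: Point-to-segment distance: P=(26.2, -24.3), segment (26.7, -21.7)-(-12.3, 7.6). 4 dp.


Project P onto AB: t = 0 (clamped to [0,1])
Closest point on segment: (26.7, -21.7)
Distance: 2.6476

2.6476


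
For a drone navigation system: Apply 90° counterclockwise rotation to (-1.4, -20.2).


90° CCW: (x,y) -> (-y, x)
(-1.4,-20.2) -> (20.2, -1.4)

(20.2, -1.4)


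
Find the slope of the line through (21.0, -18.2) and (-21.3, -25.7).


slope = (y2-y1)/(x2-x1) = ((-25.7)-(-18.2))/((-21.3)-21) = (-7.5)/(-42.3) = 0.1773

0.1773


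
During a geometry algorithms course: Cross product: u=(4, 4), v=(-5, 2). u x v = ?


u x v = u_x*v_y - u_y*v_x = 4*2 - 4*(-5)
= 8 - (-20) = 28

28


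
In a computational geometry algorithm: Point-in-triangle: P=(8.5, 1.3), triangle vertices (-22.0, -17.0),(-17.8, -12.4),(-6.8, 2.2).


Cross products: AB x AP = -63.44, BC x BP = -233.28, CA x CP = 307.44
All same sign? no

No, outside


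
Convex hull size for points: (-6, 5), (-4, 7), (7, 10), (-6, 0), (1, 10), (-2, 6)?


Convex hull vertices (CCW): (-6, 0), (7, 10), (1, 10), (-4, 7), (-6, 5)
Count = 5

5


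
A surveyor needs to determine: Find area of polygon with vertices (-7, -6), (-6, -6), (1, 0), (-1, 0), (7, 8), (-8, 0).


Shoelace sum: ((-7)*(-6) - (-6)*(-6)) + ((-6)*0 - 1*(-6)) + (1*0 - (-1)*0) + ((-1)*8 - 7*0) + (7*0 - (-8)*8) + ((-8)*(-6) - (-7)*0)
= 116
Area = |116|/2 = 58

58


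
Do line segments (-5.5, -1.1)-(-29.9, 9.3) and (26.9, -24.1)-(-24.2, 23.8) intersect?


Cross products: d1=376.66, d2=1013.98, d3=224.24, d4=-413.08
d1*d2 < 0 and d3*d4 < 0? no

No, they don't intersect


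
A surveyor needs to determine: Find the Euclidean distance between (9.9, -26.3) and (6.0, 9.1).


dx=-3.9, dy=35.4
d^2 = (-3.9)^2 + 35.4^2 = 1268.37
d = sqrt(1268.37) = 35.6142

35.6142


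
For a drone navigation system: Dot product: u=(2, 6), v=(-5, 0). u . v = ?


u . v = u_x*v_x + u_y*v_y = 2*(-5) + 6*0
= (-10) + 0 = -10

-10


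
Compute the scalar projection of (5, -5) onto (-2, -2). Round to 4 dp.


u.v = 0, |v| = sqrt(8) = 2.8284
Scalar projection = u.v / |v| = 0 / sqrt(8) = 0

0


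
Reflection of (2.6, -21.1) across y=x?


Reflection over y=x: (x,y) -> (y,x)
(2.6, -21.1) -> (-21.1, 2.6)

(-21.1, 2.6)


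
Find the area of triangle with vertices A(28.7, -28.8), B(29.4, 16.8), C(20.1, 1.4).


Area = |x_A(y_B-y_C) + x_B(y_C-y_A) + x_C(y_A-y_B)|/2
= |441.98 + 887.88 + (-916.56)|/2
= 413.3/2 = 206.65

206.65


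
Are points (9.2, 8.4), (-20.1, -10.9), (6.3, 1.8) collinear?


Cross product: ((-20.1)-9.2)*(1.8-8.4) - ((-10.9)-8.4)*(6.3-9.2)
= 137.41

No, not collinear


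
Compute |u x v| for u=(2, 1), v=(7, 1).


|u x v| = |2*1 - 1*7|
= |2 - 7| = 5

5


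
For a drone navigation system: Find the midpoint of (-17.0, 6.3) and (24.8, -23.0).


M = (((-17)+24.8)/2, (6.3+(-23))/2)
= (3.9, -8.35)

(3.9, -8.35)


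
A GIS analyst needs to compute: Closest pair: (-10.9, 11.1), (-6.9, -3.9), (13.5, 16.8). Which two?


d(P0,P1) = 15.5242, d(P0,P2) = 25.0569, d(P1,P2) = 29.0629
Closest: P0 and P1

Closest pair: (-10.9, 11.1) and (-6.9, -3.9), distance = 15.5242


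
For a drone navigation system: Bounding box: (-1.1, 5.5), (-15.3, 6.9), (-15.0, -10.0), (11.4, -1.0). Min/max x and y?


x range: [-15.3, 11.4]
y range: [-10, 6.9]
Bounding box: (-15.3,-10) to (11.4,6.9)

(-15.3,-10) to (11.4,6.9)


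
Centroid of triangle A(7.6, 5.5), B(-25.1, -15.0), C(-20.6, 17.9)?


Centroid = ((x_A+x_B+x_C)/3, (y_A+y_B+y_C)/3)
= ((7.6+(-25.1)+(-20.6))/3, (5.5+(-15)+17.9)/3)
= (-12.7, 2.8)

(-12.7, 2.8)


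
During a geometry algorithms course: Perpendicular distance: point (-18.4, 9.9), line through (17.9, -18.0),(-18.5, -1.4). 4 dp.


|cross product| = 412.98
|line direction| = sqrt(1600.52) = 40.0065
Distance = 412.98/sqrt(1600.52) = 10.3228

10.3228


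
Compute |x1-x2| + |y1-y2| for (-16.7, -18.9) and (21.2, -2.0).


|(-16.7)-21.2| + |(-18.9)-(-2)| = 37.9 + 16.9 = 54.8

54.8


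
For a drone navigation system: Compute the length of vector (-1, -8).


|u| = sqrt((-1)^2 + (-8)^2) = sqrt(65) = 8.0623

8.0623


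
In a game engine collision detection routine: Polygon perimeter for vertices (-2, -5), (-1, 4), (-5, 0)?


Sides: (-2, -5)->(-1, 4): sqrt(82) = 9.055385, (-1, 4)->(-5, 0): sqrt(32) = 5.656854, (-5, 0)->(-2, -5): sqrt(34) = 5.830952
Sum = 20.543191
Perimeter = 20.5432

20.5432


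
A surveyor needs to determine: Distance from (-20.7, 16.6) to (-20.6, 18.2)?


dx=0.1, dy=1.6
d^2 = 0.1^2 + 1.6^2 = 2.57
d = sqrt(2.57) = 1.6031

1.6031


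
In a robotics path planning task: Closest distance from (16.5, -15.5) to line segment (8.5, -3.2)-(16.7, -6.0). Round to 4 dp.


Project P onto AB: t = 1 (clamped to [0,1])
Closest point on segment: (16.7, -6)
Distance: 9.5021

9.5021


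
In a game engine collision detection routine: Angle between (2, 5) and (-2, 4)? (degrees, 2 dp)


u.v = 16, |u| = sqrt(29) = 5.3852, |v| = sqrt(20) = 4.4721
cos(theta) = u.v/(|u||v|) = 16/sqrt(580) = 0.664364
theta = acos(0.664364) = 48.37 degrees

48.37 degrees


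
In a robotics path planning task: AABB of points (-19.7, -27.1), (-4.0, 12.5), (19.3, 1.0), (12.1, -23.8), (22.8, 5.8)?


x range: [-19.7, 22.8]
y range: [-27.1, 12.5]
Bounding box: (-19.7,-27.1) to (22.8,12.5)

(-19.7,-27.1) to (22.8,12.5)


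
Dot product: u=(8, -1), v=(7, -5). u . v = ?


u . v = u_x*v_x + u_y*v_y = 8*7 + (-1)*(-5)
= 56 + 5 = 61

61


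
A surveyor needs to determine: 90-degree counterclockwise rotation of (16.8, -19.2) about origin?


90° CCW: (x,y) -> (-y, x)
(16.8,-19.2) -> (19.2, 16.8)

(19.2, 16.8)


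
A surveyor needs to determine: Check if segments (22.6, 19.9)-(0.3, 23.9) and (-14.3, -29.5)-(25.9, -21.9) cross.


Cross products: d1=1705.44, d2=2035.72, d3=1249.22, d4=918.94
d1*d2 < 0 and d3*d4 < 0? no

No, they don't intersect


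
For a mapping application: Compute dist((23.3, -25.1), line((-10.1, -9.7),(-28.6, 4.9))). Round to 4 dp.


|cross product| = 202.74
|line direction| = sqrt(555.41) = 23.5671
Distance = 202.74/sqrt(555.41) = 8.6027

8.6027


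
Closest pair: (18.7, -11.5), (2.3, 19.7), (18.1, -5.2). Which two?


d(P0,P1) = 35.2477, d(P0,P2) = 6.3285, d(P1,P2) = 29.4898
Closest: P0 and P2

Closest pair: (18.7, -11.5) and (18.1, -5.2), distance = 6.3285


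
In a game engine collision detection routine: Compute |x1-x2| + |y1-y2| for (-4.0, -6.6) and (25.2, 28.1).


|(-4)-25.2| + |(-6.6)-28.1| = 29.2 + 34.7 = 63.9

63.9


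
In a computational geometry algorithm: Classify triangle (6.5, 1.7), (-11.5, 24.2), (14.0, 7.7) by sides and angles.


Side lengths squared: AB^2=830.25, BC^2=922.5, CA^2=92.25
Sorted: [92.25, 830.25, 922.5]
By sides: Scalene, By angles: Right

Scalene, Right


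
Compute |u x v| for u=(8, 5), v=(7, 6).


|u x v| = |8*6 - 5*7|
= |48 - 35| = 13

13


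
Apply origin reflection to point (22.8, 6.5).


Reflection over origin: (x,y) -> (-x,-y)
(22.8, 6.5) -> (-22.8, -6.5)

(-22.8, -6.5)


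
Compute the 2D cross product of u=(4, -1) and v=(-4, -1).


u x v = u_x*v_y - u_y*v_x = 4*(-1) - (-1)*(-4)
= (-4) - 4 = -8

-8


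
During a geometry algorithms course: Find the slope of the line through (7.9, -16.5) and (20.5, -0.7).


slope = (y2-y1)/(x2-x1) = ((-0.7)-(-16.5))/(20.5-7.9) = 15.8/12.6 = 1.254

1.254


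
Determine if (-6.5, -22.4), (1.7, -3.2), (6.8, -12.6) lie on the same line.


Cross product: (1.7-(-6.5))*((-12.6)-(-22.4)) - ((-3.2)-(-22.4))*(6.8-(-6.5))
= -175

No, not collinear


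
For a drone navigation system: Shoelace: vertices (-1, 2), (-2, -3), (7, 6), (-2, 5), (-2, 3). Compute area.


Shoelace sum: ((-1)*(-3) - (-2)*2) + ((-2)*6 - 7*(-3)) + (7*5 - (-2)*6) + ((-2)*3 - (-2)*5) + ((-2)*2 - (-1)*3)
= 66
Area = |66|/2 = 33

33


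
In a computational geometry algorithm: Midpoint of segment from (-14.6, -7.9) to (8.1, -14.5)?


M = (((-14.6)+8.1)/2, ((-7.9)+(-14.5))/2)
= (-3.25, -11.2)

(-3.25, -11.2)
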